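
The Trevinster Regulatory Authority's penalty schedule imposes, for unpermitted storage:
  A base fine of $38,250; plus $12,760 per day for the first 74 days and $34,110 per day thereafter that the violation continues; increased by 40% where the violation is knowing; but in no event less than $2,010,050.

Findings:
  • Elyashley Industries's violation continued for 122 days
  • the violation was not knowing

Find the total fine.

First 74 days: 74 × $12,760 = $944,240
Remaining days: (122 − 74) × $34,110 = $1,637,280
Per-day component: $944,240 + $1,637,280 = $2,581,520
Base plus per-day: $38,250 + $2,581,520 = $2,619,770
The violation was not knowing: no 40% increase.
Minimum $2,010,050: $2,619,770 meets the minimum, no increase.

$2,619,770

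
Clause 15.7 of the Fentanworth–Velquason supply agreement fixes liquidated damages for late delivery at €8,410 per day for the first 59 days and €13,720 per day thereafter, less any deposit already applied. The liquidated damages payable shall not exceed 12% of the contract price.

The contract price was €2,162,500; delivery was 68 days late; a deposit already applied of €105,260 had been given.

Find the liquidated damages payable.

First 59 days: 59 × €8,410 = €496,190
Remaining days: (68 − 59) × €13,720 = €123,480
Accrued per-day damages: €496,190 + €123,480 = €619,670
Less deposit already applied: €619,670 − €105,260 = €514,410
Cap: 12% of €2,162,500 = €259,500
Cap at €259,500: €514,410 exceeds the cap → €259,500

€259,500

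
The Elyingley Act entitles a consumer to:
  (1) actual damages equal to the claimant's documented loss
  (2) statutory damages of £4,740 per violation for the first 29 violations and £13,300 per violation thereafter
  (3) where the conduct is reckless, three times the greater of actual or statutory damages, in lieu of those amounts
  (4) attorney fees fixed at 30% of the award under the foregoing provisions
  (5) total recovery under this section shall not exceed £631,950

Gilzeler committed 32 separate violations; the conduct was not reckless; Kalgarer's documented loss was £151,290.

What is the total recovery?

Total recovery: £427,245

First 29 violations: 29 × £4,740 = £137,460
Remaining violations: (32 − 29) × £13,300 = £39,900
Statutory damages: £137,460 + £39,900 = £177,360
Conduct not reckless: the in-lieu enhancement does not apply.
Actual plus statutory damages: £151,290 + £177,360 = £328,650
Attorney fees: 30% of £328,650 = £98,595
Total before cap: £328,650 + £98,595 = £427,245
Cap at £631,950: £427,245 is within the cap, no reduction.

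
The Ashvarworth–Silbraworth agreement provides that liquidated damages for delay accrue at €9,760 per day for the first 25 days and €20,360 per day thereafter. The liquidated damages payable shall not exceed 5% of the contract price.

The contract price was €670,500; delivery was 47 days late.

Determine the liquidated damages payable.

€33,525

First 25 days: 25 × €9,760 = €244,000
Remaining days: (47 − 25) × €20,360 = €447,920
Accrued per-day damages: €244,000 + €447,920 = €691,920
Cap: 5% of €670,500 = €33,525
Cap at €33,525: €691,920 exceeds the cap → €33,525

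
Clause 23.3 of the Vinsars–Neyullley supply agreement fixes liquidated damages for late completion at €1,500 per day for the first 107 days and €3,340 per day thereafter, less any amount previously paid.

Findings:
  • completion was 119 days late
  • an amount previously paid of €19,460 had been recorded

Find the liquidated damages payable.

First 107 days: 107 × €1,500 = €160,500
Remaining days: (119 − 107) × €3,340 = €40,080
Accrued per-day damages: €160,500 + €40,080 = €200,580
Less amount previously paid: €200,580 − €19,460 = €181,120

€181,120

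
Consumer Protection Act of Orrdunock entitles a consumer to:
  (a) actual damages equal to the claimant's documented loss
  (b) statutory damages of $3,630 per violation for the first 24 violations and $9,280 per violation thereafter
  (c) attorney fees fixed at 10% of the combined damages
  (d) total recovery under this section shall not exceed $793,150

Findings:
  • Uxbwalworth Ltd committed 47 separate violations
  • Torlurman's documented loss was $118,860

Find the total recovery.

$461,362

First 24 violations: 24 × $3,630 = $87,120
Remaining violations: (47 − 24) × $9,280 = $213,440
Statutory damages: $87,120 + $213,440 = $300,560
Combined damages: $118,860 + $300,560 = $419,420
Attorney fees: 10% of $419,420 = $41,942
Total before cap: $419,420 + $41,942 = $461,362
Cap at $793,150: $461,362 is within the cap, no reduction.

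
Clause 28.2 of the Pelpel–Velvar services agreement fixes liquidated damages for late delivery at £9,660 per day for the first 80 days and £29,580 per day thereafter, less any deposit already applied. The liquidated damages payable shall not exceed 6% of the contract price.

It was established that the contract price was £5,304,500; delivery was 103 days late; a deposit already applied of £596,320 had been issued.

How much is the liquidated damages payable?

First 80 days: 80 × £9,660 = £772,800
Remaining days: (103 − 80) × £29,580 = £680,340
Accrued per-day damages: £772,800 + £680,340 = £1,453,140
Less deposit already applied: £1,453,140 − £596,320 = £856,820
Cap: 6% of £5,304,500 = £318,270
Cap at £318,270: £856,820 exceeds the cap → £318,270

£318,270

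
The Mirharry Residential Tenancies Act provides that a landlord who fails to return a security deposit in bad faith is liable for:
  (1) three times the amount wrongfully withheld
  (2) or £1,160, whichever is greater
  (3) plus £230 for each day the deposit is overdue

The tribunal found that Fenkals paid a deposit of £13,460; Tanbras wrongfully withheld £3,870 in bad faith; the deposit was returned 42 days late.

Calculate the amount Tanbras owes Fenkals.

Recovery: £21,270

Trebled: 3 × £3,870 = £11,610
Minimum £1,160: £11,610 meets the minimum, no increase.
Late-return penalty: 42 × £230 = £9,660
Damages plus late penalty: £11,610 + £9,660 = £21,270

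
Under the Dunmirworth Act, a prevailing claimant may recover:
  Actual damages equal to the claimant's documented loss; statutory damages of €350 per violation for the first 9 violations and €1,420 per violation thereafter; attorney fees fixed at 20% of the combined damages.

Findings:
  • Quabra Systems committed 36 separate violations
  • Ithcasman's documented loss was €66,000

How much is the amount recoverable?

First 9 violations: 9 × €350 = €3,150
Remaining violations: (36 − 9) × €1,420 = €38,340
Statutory damages: €3,150 + €38,340 = €41,490
Combined damages: €66,000 + €41,490 = €107,490
Attorney fees: 20% of €107,490 = €21,498
Total recovery: €107,490 + €21,498 = €128,988

€128,988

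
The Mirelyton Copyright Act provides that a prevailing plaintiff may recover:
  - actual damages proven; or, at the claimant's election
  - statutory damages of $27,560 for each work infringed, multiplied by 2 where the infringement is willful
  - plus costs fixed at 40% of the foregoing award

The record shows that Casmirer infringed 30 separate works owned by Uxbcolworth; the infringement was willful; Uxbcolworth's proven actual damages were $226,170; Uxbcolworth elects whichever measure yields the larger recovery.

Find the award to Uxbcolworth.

Statutory damages: 30 × $27,560 = $826,800
Doubled: 2 × $826,800 = $1,653,600
Greater of actual damages ($226,170) or enhanced statutory damages ($1,653,600): $1,653,600
Costs: 40% of $1,653,600 = $661,440
Award plus costs: $1,653,600 + $661,440 = $2,315,040

$2,315,040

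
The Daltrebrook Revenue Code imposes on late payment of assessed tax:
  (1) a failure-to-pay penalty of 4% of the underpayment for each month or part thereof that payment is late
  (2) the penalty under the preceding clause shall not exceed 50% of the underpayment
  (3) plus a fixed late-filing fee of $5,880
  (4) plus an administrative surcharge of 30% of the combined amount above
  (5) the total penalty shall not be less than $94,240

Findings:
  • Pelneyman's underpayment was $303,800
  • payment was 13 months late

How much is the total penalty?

Accrued rate: 4% × 13 = 52%, capped at 50% → 50%
Failure-to-pay penalty: 50% of $303,800 = $151,900
Penalty before surcharge: $151,900 + $5,880 = $157,780
Administrative surcharge: 30% of $157,780 = $47,334
Total penalty: $157,780 + $47,334 = $205,114
Minimum $94,240: $205,114 meets the minimum, no increase.

$205,114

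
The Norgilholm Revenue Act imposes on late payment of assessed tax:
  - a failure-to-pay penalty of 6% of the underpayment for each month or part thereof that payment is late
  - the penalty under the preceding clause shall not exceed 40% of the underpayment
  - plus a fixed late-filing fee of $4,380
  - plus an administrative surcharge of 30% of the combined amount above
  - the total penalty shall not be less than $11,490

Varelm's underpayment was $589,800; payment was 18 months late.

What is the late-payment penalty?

$312,390

Accrued rate: 6% × 18 = 108%, capped at 40% → 40%
Failure-to-pay penalty: 40% of $589,800 = $235,920
Penalty before surcharge: $235,920 + $4,380 = $240,300
Administrative surcharge: 30% of $240,300 = $72,090
Total penalty: $240,300 + $72,090 = $312,390
Minimum $11,490: $312,390 meets the minimum, no increase.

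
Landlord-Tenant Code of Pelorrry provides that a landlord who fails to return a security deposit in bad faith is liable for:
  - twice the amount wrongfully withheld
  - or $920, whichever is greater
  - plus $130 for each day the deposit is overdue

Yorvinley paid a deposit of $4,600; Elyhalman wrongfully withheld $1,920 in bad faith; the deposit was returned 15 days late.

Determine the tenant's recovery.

Doubled: 2 × $1,920 = $3,840
Minimum $920: $3,840 meets the minimum, no increase.
Late-return penalty: 15 × $130 = $1,950
Damages plus late penalty: $3,840 + $1,950 = $5,790

$5,790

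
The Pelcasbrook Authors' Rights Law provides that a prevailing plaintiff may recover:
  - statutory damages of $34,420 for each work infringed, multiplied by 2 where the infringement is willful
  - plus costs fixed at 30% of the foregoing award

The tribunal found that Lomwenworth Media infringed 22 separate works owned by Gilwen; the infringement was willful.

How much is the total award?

Statutory damages: 22 × $34,420 = $757,240
Doubled: 2 × $757,240 = $1,514,480
Costs: 30% of $1,514,480 = $454,344
Award plus costs: $1,514,480 + $454,344 = $1,968,824

Award: $1,968,824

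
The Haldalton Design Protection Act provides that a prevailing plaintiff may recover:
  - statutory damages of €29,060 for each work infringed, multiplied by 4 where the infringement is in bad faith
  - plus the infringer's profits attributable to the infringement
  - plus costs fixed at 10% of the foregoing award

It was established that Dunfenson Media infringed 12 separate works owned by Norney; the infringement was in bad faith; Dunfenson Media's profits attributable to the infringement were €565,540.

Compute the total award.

Statutory damages: 12 × €29,060 = €348,720
Multiplied by 4: 4 × €348,720 = €1,394,880
Combined award: €1,394,880 + €565,540 = €1,960,420
Costs: 10% of €1,960,420 = €196,042
Award plus costs: €1,960,420 + €196,042 = €2,156,462

€2,156,462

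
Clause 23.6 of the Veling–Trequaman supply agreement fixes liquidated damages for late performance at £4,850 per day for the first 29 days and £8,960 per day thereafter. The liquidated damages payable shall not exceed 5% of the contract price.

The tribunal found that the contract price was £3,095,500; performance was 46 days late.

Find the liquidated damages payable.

First 29 days: 29 × £4,850 = £140,650
Remaining days: (46 − 29) × £8,960 = £152,320
Accrued per-day damages: £140,650 + £152,320 = £292,970
Cap: 5% of £3,095,500 = £154,775
Cap at £154,775: £292,970 exceeds the cap → £154,775

£154,775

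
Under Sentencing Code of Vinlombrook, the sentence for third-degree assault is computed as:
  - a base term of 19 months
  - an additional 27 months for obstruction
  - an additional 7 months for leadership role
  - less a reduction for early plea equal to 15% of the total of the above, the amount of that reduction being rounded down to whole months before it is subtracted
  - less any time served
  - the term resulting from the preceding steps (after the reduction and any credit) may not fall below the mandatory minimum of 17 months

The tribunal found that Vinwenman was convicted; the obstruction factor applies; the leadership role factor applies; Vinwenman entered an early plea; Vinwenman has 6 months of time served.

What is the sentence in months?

40 months

Obstruction enhancement: +27 months
Leadership role enhancement: +7 months
Adjusted term: 19 months + 27 months + 7 months = 53 months
Early plea reduction: 15% of 53 months = 7 months (rounded down)
After reduction: 53 − 7 = 46 months
Less time served: 46 months − 6 months = 40 months
Minimum 17 months: 40 months meets the minimum, no increase.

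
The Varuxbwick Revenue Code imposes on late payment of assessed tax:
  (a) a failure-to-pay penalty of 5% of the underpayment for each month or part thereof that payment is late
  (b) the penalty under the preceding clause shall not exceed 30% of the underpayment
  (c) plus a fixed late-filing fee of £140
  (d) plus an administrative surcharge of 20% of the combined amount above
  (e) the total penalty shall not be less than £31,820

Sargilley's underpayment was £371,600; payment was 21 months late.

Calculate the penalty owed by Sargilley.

Accrued rate: 5% × 21 = 105%, capped at 30% → 30%
Failure-to-pay penalty: 30% of £371,600 = £111,480
Penalty before surcharge: £111,480 + £140 = £111,620
Administrative surcharge: 20% of £111,620 = £22,324
Total penalty: £111,620 + £22,324 = £133,944
Minimum £31,820: £133,944 meets the minimum, no increase.

£133,944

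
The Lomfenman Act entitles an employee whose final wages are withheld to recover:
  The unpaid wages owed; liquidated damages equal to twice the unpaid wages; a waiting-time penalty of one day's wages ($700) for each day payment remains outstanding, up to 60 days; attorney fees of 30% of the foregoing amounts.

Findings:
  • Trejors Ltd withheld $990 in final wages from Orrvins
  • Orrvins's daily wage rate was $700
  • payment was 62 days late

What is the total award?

Doubled: 2 × $990 = $1,980
Penalty days: min(62, 60) = 60
Waiting-time penalty: 60 × $700 = $42,000
Subtotal: $990 + $1,980 + $42,000 = $44,970
Attorney fees: 30% of $44,970 = $13,491
Total award: $44,970 + $13,491 = $58,461

$58,461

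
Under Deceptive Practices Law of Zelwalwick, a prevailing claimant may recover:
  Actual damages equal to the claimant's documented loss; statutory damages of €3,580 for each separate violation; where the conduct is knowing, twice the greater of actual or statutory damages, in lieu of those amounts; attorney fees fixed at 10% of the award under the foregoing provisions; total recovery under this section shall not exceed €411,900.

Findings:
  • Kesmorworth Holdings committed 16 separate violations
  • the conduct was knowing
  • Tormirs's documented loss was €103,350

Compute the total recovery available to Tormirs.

Statutory damages: 16 × €3,580 = €57,280
Greater of actual damages (€103,350) or statutory damages (€57,280): €103,350
Doubled: 2 × €103,350 = €206,700
Attorney fees: 10% of €206,700 = €20,670
Total before cap: €206,700 + €20,670 = €227,370
Cap at €411,900: €227,370 is within the cap, no reduction.

€227,370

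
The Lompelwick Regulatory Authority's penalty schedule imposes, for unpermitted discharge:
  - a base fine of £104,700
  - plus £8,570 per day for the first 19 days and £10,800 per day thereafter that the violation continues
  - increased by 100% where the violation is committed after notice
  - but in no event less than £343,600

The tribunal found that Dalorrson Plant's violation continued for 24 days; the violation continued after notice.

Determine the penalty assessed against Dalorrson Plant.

First 19 days: 19 × £8,570 = £162,830
Remaining days: (24 − 19) × £10,800 = £54,000
Per-day component: £162,830 + £54,000 = £216,830
Base plus per-day: £104,700 + £216,830 = £321,530
Enhancement: 100% of £321,530 = £321,530
Enhanced fine: £321,530 + £321,530 = £643,060
Minimum £343,600: £643,060 meets the minimum, no increase.

£643,060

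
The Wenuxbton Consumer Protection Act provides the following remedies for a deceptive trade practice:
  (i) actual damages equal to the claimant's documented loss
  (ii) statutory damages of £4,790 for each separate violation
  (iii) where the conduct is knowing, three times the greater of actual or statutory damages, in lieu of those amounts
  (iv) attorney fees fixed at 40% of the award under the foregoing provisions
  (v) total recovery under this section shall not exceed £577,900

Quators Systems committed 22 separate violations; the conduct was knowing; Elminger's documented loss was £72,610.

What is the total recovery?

Statutory damages: 22 × £4,790 = £105,380
Greater of actual damages (£72,610) or statutory damages (£105,380): £105,380
Trebled: 3 × £105,380 = £316,140
Attorney fees: 40% of £316,140 = £126,456
Total before cap: £316,140 + £126,456 = £442,596
Cap at £577,900: £442,596 is within the cap, no reduction.

£442,596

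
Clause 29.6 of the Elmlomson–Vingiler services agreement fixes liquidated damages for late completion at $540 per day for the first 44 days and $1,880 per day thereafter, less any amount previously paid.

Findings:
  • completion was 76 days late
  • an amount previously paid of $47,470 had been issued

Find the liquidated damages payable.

First 44 days: 44 × $540 = $23,760
Remaining days: (76 − 44) × $1,880 = $60,160
Accrued per-day damages: $23,760 + $60,160 = $83,920
Less amount previously paid: $83,920 − $47,470 = $36,450

$36,450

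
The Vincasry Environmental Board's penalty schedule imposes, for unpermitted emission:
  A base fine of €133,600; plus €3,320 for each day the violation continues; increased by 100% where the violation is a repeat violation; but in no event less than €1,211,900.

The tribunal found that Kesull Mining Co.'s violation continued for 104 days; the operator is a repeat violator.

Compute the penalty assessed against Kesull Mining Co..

Per-day component: 104 × €3,320 = €345,280
Base plus per-day: €133,600 + €345,280 = €478,880
Enhancement: 100% of €478,880 = €478,880
Enhanced fine: €478,880 + €478,880 = €957,760
Minimum €1,211,900: €957,760 is below the minimum → €1,211,900

€1,211,900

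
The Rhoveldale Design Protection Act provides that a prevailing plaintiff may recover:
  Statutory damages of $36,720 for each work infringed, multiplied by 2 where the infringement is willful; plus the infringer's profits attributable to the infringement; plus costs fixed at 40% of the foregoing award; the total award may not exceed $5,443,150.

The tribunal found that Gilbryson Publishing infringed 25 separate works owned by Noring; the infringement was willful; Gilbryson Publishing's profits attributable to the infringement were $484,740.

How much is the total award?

Statutory damages: 25 × $36,720 = $918,000
Doubled: 2 × $918,000 = $1,836,000
Combined award: $1,836,000 + $484,740 = $2,320,740
Costs: 40% of $2,320,740 = $928,296
Award plus costs: $2,320,740 + $928,296 = $3,249,036
Cap at $5,443,150: $3,249,036 is within the cap, no reduction.

$3,249,036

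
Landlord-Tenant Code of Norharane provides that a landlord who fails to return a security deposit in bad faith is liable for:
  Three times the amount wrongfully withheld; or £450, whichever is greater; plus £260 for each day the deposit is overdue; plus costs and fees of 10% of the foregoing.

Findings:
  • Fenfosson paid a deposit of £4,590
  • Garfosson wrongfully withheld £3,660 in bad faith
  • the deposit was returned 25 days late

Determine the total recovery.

Trebled: 3 × £3,660 = £10,980
Minimum £450: £10,980 meets the minimum, no increase.
Late-return penalty: 25 × £260 = £6,500
Damages plus late penalty: £10,980 + £6,500 = £17,480
Costs and fees: 10% of £17,480 = £1,748
Total recovery: £17,480 + £1,748 = £19,228

£19,228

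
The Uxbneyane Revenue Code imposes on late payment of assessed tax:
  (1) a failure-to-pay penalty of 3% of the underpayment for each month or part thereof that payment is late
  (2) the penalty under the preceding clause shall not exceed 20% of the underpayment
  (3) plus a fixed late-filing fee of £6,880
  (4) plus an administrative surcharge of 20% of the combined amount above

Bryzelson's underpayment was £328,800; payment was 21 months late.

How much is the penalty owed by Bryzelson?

£87,168

Accrued rate: 3% × 21 = 63%, capped at 20% → 20%
Failure-to-pay penalty: 20% of £328,800 = £65,760
Penalty before surcharge: £65,760 + £6,880 = £72,640
Administrative surcharge: 20% of £72,640 = £14,528
Total penalty: £72,640 + £14,528 = £87,168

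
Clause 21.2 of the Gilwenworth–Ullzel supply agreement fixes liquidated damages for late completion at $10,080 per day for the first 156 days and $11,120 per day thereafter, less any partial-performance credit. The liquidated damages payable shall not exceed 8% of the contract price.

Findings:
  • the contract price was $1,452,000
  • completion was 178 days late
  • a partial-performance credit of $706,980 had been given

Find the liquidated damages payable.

$116,160

First 156 days: 156 × $10,080 = $1,572,480
Remaining days: (178 − 156) × $11,120 = $244,640
Accrued per-day damages: $1,572,480 + $244,640 = $1,817,120
Less partial-performance credit: $1,817,120 − $706,980 = $1,110,140
Cap: 8% of $1,452,000 = $116,160
Cap at $116,160: $1,110,140 exceeds the cap → $116,160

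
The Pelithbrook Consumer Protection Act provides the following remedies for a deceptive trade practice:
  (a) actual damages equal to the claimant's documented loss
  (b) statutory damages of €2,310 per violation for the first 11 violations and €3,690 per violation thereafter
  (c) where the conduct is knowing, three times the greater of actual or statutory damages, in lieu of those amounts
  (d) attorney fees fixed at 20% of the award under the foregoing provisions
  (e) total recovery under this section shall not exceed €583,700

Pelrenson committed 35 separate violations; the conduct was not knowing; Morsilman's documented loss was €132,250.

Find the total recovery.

€295,464

First 11 violations: 11 × €2,310 = €25,410
Remaining violations: (35 − 11) × €3,690 = €88,560
Statutory damages: €25,410 + €88,560 = €113,970
Conduct not knowing: the in-lieu enhancement does not apply.
Actual plus statutory damages: €132,250 + €113,970 = €246,220
Attorney fees: 20% of €246,220 = €49,244
Total before cap: €246,220 + €49,244 = €295,464
Cap at €583,700: €295,464 is within the cap, no reduction.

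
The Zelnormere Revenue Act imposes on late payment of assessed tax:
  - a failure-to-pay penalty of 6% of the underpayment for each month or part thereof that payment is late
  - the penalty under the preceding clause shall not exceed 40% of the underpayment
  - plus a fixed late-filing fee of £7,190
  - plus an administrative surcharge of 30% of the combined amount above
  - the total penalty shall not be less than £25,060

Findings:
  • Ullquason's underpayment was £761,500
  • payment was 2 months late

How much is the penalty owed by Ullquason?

Accrued rate: 6% × 2 = 12%, capped at 40% → 12%
Failure-to-pay penalty: 12% of £761,500 = £91,380
Penalty before surcharge: £91,380 + £7,190 = £98,570
Administrative surcharge: 30% of £98,570 = £29,571
Total penalty: £98,570 + £29,571 = £128,141
Minimum £25,060: £128,141 meets the minimum, no increase.

£128,141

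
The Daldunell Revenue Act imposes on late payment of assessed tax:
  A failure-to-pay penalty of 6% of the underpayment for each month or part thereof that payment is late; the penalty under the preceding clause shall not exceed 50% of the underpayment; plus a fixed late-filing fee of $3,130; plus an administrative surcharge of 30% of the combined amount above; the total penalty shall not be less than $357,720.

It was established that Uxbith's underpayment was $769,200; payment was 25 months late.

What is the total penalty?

Accrued rate: 6% × 25 = 150%, capped at 50% → 50%
Failure-to-pay penalty: 50% of $769,200 = $384,600
Penalty before surcharge: $384,600 + $3,130 = $387,730
Administrative surcharge: 30% of $387,730 = $116,319
Total penalty: $387,730 + $116,319 = $504,049
Minimum $357,720: $504,049 meets the minimum, no increase.

$504,049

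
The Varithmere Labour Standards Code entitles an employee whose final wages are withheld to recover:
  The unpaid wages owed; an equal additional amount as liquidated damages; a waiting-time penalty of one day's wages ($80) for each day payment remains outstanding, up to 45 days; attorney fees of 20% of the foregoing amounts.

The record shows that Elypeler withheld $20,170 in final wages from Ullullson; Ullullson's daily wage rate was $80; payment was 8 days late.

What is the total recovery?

$49,176

Liquidated damages (equal amount): $20,170
Penalty days: min(8, 45) = 8
Waiting-time penalty: 8 × $80 = $640
Subtotal: $20,170 + $20,170 + $640 = $40,980
Attorney fees: 20% of $40,980 = $8,196
Total award: $40,980 + $8,196 = $49,176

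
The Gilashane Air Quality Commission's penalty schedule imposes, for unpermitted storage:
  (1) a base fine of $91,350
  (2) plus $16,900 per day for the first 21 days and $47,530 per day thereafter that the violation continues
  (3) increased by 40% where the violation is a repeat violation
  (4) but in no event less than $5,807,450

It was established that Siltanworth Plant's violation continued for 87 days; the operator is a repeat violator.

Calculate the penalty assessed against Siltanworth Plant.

First 21 days: 21 × $16,900 = $354,900
Remaining days: (87 − 21) × $47,530 = $3,136,980
Per-day component: $354,900 + $3,136,980 = $3,491,880
Base plus per-day: $91,350 + $3,491,880 = $3,583,230
Enhancement: 40% of $3,583,230 = $1,433,292
Enhanced fine: $3,583,230 + $1,433,292 = $5,016,522
Minimum $5,807,450: $5,016,522 is below the minimum → $5,807,450

$5,807,450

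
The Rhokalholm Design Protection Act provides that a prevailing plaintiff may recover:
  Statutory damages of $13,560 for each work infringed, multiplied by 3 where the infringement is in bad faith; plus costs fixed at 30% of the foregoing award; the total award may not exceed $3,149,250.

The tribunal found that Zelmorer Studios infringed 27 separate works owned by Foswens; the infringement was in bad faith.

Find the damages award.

$1,427,868

Statutory damages: 27 × $13,560 = $366,120
Trebled: 3 × $366,120 = $1,098,360
Costs: 30% of $1,098,360 = $329,508
Award plus costs: $1,098,360 + $329,508 = $1,427,868
Cap at $3,149,250: $1,427,868 is within the cap, no reduction.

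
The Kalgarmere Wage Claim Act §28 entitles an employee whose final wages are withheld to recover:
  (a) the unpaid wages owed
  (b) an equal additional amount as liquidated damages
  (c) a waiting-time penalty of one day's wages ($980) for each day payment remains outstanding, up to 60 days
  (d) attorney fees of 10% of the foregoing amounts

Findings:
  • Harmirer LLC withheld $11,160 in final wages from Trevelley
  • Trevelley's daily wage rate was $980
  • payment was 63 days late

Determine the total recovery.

$89,232

Liquidated damages (equal amount): $11,160
Penalty days: min(63, 60) = 60
Waiting-time penalty: 60 × $980 = $58,800
Subtotal: $11,160 + $11,160 + $58,800 = $81,120
Attorney fees: 10% of $81,120 = $8,112
Total award: $81,120 + $8,112 = $89,232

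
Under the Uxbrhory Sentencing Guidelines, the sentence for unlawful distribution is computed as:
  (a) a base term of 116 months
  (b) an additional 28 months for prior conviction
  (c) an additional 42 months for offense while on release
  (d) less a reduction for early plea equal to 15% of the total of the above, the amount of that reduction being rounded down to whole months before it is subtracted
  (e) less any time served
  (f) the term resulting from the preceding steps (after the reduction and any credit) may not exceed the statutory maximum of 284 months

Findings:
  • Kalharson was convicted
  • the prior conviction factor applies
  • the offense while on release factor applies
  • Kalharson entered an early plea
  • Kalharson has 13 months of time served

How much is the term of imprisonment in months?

Prior conviction enhancement: +28 months
Offense while on release enhancement: +42 months
Adjusted term: 116 months + 28 months + 42 months = 186 months
Early plea reduction: 15% of 186 months = 27 months (rounded down)
After reduction: 186 − 27 = 159 months
Less time served: 159 months − 13 months = 146 months
Cap at 284 months: 146 months is within the cap, no reduction.

Sentence: 146 months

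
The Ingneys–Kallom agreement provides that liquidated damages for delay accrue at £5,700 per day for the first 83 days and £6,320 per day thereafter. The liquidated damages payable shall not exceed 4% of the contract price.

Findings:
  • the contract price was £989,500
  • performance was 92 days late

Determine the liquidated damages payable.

First 83 days: 83 × £5,700 = £473,100
Remaining days: (92 − 83) × £6,320 = £56,880
Accrued per-day damages: £473,100 + £56,880 = £529,980
Cap: 4% of £989,500 = £39,580
Cap at £39,580: £529,980 exceeds the cap → £39,580

£39,580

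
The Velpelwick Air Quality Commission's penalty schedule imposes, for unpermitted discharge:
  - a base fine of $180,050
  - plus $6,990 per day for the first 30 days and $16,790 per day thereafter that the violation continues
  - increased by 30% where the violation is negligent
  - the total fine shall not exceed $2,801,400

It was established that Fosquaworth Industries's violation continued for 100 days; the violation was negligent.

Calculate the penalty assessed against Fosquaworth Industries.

Civil penalty: $2,034,565

First 30 days: 30 × $6,990 = $209,700
Remaining days: (100 − 30) × $16,790 = $1,175,300
Per-day component: $209,700 + $1,175,300 = $1,385,000
Base plus per-day: $180,050 + $1,385,000 = $1,565,050
Enhancement: 30% of $1,565,050 = $469,515
Enhanced fine: $1,565,050 + $469,515 = $2,034,565
Cap at $2,801,400: $2,034,565 is within the cap, no reduction.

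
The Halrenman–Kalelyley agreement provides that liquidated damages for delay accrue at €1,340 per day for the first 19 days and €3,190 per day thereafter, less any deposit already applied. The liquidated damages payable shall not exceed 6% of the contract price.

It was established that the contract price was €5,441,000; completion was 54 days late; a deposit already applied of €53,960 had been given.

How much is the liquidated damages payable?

€83,150

First 19 days: 19 × €1,340 = €25,460
Remaining days: (54 − 19) × €3,190 = €111,650
Accrued per-day damages: €25,460 + €111,650 = €137,110
Less deposit already applied: €137,110 − €53,960 = €83,150
Cap: 6% of €5,441,000 = €326,460
Cap at €326,460: €83,150 is within the cap, no reduction.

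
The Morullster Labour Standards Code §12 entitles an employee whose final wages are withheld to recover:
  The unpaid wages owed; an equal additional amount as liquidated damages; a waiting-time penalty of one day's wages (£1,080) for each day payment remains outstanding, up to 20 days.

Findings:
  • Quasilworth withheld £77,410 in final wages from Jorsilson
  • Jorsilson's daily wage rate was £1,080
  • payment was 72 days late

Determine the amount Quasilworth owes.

£176,420

Liquidated damages (equal amount): £77,410
Penalty days: min(72, 20) = 20
Waiting-time penalty: 20 × £1,080 = £21,600
Total award: £77,410 + £77,410 + £21,600 = £176,420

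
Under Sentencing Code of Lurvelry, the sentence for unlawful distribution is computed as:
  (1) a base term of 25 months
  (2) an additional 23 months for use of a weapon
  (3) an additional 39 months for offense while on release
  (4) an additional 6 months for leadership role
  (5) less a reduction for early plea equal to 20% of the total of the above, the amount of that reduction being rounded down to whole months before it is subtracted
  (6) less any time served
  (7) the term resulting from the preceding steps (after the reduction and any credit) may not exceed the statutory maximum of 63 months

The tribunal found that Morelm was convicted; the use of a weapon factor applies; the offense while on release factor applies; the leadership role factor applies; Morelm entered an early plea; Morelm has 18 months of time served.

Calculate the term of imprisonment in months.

Use of a weapon enhancement: +23 months
Offense while on release enhancement: +39 months
Leadership role enhancement: +6 months
Adjusted term: 25 months + 23 months + 39 months + 6 months = 93 months
Early plea reduction: 20% of 93 months = 18 months (rounded down)
After reduction: 93 − 18 = 75 months
Less time served: 75 months − 18 months = 57 months
Cap at 63 months: 57 months is within the cap, no reduction.

57 months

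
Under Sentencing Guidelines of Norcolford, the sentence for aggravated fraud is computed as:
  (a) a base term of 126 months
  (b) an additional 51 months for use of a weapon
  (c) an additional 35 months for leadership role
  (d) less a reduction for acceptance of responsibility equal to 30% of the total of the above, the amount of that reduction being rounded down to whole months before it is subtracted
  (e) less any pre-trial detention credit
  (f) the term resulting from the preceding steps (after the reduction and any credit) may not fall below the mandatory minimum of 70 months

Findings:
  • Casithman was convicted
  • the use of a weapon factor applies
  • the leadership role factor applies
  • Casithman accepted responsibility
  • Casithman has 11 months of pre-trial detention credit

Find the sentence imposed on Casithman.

Use of a weapon enhancement: +51 months
Leadership role enhancement: +35 months
Adjusted term: 126 months + 51 months + 35 months = 212 months
Acceptance of responsibility reduction: 30% of 212 months = 63 months (rounded down)
After reduction: 212 − 63 = 149 months
Less pre-trial detention credit: 149 months − 11 months = 138 months
Minimum 70 months: 138 months meets the minimum, no increase.

138 months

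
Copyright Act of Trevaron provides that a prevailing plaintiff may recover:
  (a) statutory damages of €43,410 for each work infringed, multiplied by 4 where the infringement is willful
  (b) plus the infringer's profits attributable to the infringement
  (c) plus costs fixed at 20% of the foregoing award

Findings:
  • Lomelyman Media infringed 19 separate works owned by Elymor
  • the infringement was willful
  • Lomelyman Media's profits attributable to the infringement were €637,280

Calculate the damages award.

€4,723,728

Statutory damages: 19 × €43,410 = €824,790
Multiplied by 4: 4 × €824,790 = €3,299,160
Combined award: €3,299,160 + €637,280 = €3,936,440
Costs: 20% of €3,936,440 = €787,288
Award plus costs: €3,936,440 + €787,288 = €4,723,728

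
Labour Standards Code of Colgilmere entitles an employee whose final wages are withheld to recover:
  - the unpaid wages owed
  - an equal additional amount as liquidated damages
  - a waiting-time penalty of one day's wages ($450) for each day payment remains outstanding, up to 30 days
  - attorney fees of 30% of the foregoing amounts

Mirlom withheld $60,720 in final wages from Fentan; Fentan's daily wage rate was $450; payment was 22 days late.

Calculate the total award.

Liquidated damages (equal amount): $60,720
Penalty days: min(22, 30) = 22
Waiting-time penalty: 22 × $450 = $9,900
Subtotal: $60,720 + $60,720 + $9,900 = $131,340
Attorney fees: 30% of $131,340 = $39,402
Total award: $131,340 + $39,402 = $170,742

$170,742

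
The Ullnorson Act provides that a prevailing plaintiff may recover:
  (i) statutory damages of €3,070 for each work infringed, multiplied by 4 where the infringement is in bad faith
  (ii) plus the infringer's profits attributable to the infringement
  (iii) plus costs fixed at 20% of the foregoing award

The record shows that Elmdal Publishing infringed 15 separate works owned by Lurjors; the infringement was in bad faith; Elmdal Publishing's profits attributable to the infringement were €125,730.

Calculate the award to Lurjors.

Statutory damages: 15 × €3,070 = €46,050
Multiplied by 4: 4 × €46,050 = €184,200
Combined award: €184,200 + €125,730 = €309,930
Costs: 20% of €309,930 = €61,986
Award plus costs: €309,930 + €61,986 = €371,916

€371,916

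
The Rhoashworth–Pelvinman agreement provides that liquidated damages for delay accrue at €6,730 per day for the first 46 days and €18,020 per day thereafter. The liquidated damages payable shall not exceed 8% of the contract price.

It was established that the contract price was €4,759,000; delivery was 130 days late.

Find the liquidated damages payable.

First 46 days: 46 × €6,730 = €309,580
Remaining days: (130 − 46) × €18,020 = €1,513,680
Accrued per-day damages: €309,580 + €1,513,680 = €1,823,260
Cap: 8% of €4,759,000 = €380,720
Cap at €380,720: €1,823,260 exceeds the cap → €380,720

€380,720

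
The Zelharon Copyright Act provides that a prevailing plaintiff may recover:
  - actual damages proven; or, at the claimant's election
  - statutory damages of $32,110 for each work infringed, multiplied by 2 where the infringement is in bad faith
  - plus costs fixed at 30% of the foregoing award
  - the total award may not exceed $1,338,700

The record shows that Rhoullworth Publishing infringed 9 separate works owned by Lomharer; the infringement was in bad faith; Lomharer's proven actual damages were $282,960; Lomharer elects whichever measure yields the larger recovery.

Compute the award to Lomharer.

$751,374

Statutory damages: 9 × $32,110 = $288,990
Doubled: 2 × $288,990 = $577,980
Greater of actual damages ($282,960) or enhanced statutory damages ($577,980): $577,980
Costs: 30% of $577,980 = $173,394
Award plus costs: $577,980 + $173,394 = $751,374
Cap at $1,338,700: $751,374 is within the cap, no reduction.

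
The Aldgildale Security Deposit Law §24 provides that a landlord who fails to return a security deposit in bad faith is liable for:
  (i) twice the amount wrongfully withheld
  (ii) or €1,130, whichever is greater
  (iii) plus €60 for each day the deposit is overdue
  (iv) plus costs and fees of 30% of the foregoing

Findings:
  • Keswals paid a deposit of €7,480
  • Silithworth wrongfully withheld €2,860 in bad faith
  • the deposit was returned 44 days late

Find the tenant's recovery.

Doubled: 2 × €2,860 = €5,720
Minimum €1,130: €5,720 meets the minimum, no increase.
Late-return penalty: 44 × €60 = €2,640
Damages plus late penalty: €5,720 + €2,640 = €8,360
Costs and fees: 30% of €8,360 = €2,508
Total recovery: €8,360 + €2,508 = €10,868

€10,868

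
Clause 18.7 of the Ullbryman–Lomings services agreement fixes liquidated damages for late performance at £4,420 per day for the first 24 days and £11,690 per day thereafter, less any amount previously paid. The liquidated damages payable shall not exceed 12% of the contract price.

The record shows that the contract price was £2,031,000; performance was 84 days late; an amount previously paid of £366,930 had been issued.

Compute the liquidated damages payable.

£243,720

First 24 days: 24 × £4,420 = £106,080
Remaining days: (84 − 24) × £11,690 = £701,400
Accrued per-day damages: £106,080 + £701,400 = £807,480
Less amount previously paid: £807,480 − £366,930 = £440,550
Cap: 12% of £2,031,000 = £243,720
Cap at £243,720: £440,550 exceeds the cap → £243,720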